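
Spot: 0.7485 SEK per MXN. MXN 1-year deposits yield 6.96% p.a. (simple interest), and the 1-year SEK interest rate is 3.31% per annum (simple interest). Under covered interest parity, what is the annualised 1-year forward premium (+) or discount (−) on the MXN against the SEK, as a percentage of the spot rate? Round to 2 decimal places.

-3.41%

T = 1 year.
No-arbitrage forward: 0.7485 × 1.033100 / 1.069600 = 0.7229575 SEK/MXN.
Annualised premium = (F − S)/S × (1/T) = (0.7229575 − 0.7485)/0.7485 ÷ 1 = -3.41%.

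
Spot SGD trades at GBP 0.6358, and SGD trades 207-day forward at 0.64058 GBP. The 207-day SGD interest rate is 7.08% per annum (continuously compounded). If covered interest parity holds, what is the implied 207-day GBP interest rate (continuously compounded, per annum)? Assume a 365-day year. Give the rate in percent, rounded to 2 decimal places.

8.40%

T = 207/365 years.
F/S = 0.64058/0.6358 = 1.0075181 = (growth of GBP) / (growth of SGD).
The SGD side grows by e^(0.0708×207/365) = 1.0409693.
So the GBP growth factor = 1.0487954.
Take logs: ln 1.0487954 / (207/365) = 0.084007, so 8.40%.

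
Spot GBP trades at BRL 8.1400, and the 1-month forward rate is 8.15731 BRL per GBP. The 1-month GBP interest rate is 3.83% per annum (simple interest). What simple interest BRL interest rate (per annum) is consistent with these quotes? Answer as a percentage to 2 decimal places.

T = 1/12 years.
By CIP, F/S equals the BRL-to-GBP growth ratio: 8.15731/8.14 = 1.0021265.
The GBP side grows by 1 + 0.0383×1/12 = 1.0031917.
So the BRL growth factor = 1.005325.
r = (1.005325 − 1)/(1/12) = 0.063900 → 6.39%.

6.39%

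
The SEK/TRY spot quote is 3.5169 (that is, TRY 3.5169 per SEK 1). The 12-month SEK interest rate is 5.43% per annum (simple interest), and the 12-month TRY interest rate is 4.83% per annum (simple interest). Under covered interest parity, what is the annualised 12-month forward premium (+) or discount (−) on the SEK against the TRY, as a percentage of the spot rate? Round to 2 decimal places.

-0.57%

T = 1 year.
No-arbitrage forward: 3.5169 × 1.048300 / 1.054300 = 3.4968854 TRY/SEK.
(F − S)/S ÷ T = (3.4968854 − 3.5169)/3.5169/1 = -0.005691 → -0.57%.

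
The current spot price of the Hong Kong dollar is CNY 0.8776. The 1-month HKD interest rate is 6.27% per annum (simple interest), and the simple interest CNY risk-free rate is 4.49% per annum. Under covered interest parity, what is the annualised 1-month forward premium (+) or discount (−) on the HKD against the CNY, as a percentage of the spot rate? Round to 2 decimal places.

T = 1/12 years.
F = S · g_CNY/g_HKD = 0.8776 × 1.0037417/1.005225 = 0.8763050.
Annualised premium = (F − S)/S × (1/T) = (0.8763050 − 0.8776)/0.8776 ÷ (1/12) = -1.77%.

-1.77%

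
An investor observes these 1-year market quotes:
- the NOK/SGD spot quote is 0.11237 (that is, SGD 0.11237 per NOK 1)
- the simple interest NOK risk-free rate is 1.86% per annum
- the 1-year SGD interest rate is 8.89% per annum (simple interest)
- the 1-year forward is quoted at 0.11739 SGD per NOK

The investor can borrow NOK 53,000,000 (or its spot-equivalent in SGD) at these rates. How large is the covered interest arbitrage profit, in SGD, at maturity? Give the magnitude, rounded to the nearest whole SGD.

SGD 147,671

T = 1 year.
Keep in NOK, deliver into the forward: 53,000,000·1.018600·0.11739 = SGD 6,337,393.06.
Swap to SGD now, deposit: 53,000,000·0.11237·1.088900 = SGD 6,485,063.73.
The quoted forward undervalues NOK, so borrow NOK, convert to SGD at spot, deposit the SGD at 8.89%, and buy NOK forward at 0.11739 to cover the loan.
The gap between the two covered legs is SGD 147,671.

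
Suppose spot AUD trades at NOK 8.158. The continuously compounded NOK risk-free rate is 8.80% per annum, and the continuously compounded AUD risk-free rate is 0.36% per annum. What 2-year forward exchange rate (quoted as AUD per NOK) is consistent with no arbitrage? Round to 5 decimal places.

0.10354

T = 2 years.
Growth of 1 NOK over T: e^(0.0880×2) = 1.1924381.
AUD accumulates by e^(0.0036×2) = 1.007226.
So F = 8.158 × 1.1924381 / 1.007226 = 9.658120 (NOK/AUD).
Quoted the other way: 1/9.658120 = 0.10354 AUD per NOK.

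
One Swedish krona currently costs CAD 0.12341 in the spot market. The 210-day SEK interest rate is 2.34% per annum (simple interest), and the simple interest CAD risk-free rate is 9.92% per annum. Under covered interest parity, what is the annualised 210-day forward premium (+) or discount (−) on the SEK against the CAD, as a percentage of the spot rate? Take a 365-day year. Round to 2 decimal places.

T = 210/365 years.
No-arbitrage forward: 0.12341 × 1.057074 / 1.013463 = 0.12872054 CAD/SEK.
Annualised premium = (F − S)/S × (1/T) = (0.12872054 − 0.12341)/0.12341 ÷ (210/365) = 7.48%.

+7.48%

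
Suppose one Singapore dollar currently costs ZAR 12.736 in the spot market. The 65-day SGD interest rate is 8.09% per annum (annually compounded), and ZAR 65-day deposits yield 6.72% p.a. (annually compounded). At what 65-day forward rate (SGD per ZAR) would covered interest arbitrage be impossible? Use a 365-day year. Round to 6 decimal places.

0.078696

T = 65/365 years.
Growth of 1 ZAR over T: (1 + 0.0672)^(65/365) = 1.0116495.
Growth of 1 SGD over T: (1 + 0.0809)^(65/365) = 1.0139501.
CIP: F = S · (grow ZAR)/(grow SGD) = 12.736 × 1.0116495/1.0139501 = 12.70710 ZAR per SGD.
Quoted the other way: 1/12.70710 = 0.078696 SGD per ZAR.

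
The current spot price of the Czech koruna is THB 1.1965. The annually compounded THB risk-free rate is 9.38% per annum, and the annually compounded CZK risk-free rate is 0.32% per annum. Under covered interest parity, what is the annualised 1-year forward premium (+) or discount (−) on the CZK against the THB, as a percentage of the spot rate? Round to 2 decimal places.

+9.03%

T = 1 year.
CIP forward (THB per CZK) = 1.1965 × 1.093800/1.003200 = 1.3045571.
(F − S)/S ÷ T = (1.3045571 − 1.1965)/1.1965/1 = 0.090311 → 9.03%.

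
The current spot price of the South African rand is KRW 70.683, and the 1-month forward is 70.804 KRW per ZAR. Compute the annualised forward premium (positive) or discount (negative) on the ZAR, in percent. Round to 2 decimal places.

+2.05%

T = 1/12 years.
(F − S)/S = (70.804 − 70.683)/70.683 = 0.0017119.
×(1/T) gives 2.05% p.a.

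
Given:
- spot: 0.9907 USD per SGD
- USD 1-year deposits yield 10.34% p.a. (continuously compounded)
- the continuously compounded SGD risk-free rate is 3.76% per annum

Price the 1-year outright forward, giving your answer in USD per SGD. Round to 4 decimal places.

T = 1 year.
USD growth factor: e^(0.1034×1) = 1.1089349.
SGD accumulates by e^(0.0376×1) = 1.0383158.
Forward (USD per SGD) = 0.9907 × 1.1089349 / 1.0383158 = 1.058081.

1.0581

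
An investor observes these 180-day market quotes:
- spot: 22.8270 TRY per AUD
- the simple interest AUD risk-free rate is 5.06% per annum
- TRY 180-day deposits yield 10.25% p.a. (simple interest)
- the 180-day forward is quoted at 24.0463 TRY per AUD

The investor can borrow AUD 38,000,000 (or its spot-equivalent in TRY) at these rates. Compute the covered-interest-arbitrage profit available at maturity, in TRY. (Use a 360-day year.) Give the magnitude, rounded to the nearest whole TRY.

TRY 24,995,930

T = 180/360 years.
Invest the AUD and cover forward: 38,000,000 × 1.025300 × 24.0463 = TRY 936,877,512.82.
Convert at spot and invest in TRY: 38,000,000 × 22.8270 × 1.051250 = TRY 911,881,582.50.
The quoted forward overvalues AUD, so borrow TRY, buy AUD at spot, deposit the AUD at 5.06%, and sell the proceeds forward at 24.0463.
The gap between the two covered legs is TRY 24,995,930.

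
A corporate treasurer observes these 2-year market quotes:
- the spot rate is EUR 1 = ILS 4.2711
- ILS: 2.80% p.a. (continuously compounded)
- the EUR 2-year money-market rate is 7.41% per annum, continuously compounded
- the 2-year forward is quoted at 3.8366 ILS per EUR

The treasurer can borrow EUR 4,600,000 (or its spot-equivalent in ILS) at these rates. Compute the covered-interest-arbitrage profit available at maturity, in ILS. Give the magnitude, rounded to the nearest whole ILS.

T = 2 years.
Invest the EUR and cover forward: 4,600,000 × 1.1597448221 × 3.8366 = ILS 20,467,594.13.
Convert at spot and invest in ILS: 4,600,000 × 4.2711 × 1.0575976837 = ILS 20,778,685.15.
The quoted forward undervalues EUR, so borrow EUR, convert to ILS at spot, deposit the ILS at 2.80%, and buy EUR forward at 3.8366 to cover the loan.
The gap between the two covered legs is ILS 311,091.

ILS 311,091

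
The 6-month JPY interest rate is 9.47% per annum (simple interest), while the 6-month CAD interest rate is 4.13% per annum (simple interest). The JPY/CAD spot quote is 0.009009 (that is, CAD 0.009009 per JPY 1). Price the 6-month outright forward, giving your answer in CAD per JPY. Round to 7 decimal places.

T = 6/12 years.
Growth of 1 CAD over T: 1 + 0.0413×6/12 = 1.020650.
Growth of 1 JPY over T: 1 + 0.0947×6/12 = 1.047350.
CIP: F = S · (grow CAD)/(grow JPY) = 0.009009 × 1.020650/1.047350 = 0.008779334 CAD per JPY.

0.0087793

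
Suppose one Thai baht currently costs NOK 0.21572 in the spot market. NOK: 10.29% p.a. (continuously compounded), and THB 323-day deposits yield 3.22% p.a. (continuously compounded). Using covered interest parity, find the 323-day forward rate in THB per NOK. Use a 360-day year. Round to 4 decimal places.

T = 323/360 years.
NOK growth factor: e^(0.1029×323/360) = 1.0967203.
THB accumulates by e^(0.0322×323/360) = 1.0293119.
CIP: F = S · (grow NOK)/(grow THB) = 0.21572 × 1.0967203/1.0293119 = 0.2298472 NOK per THB.
Quoted the other way: 1/0.2298472 = 4.3507 THB per NOK.

4.3507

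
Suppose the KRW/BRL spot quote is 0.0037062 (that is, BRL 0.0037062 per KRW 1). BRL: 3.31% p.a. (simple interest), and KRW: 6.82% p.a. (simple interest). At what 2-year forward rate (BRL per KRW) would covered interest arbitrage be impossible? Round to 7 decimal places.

0.0034773

T = 2 years.
BRL accumulates by 1 + 0.0331×2 = 1.066200.
Growth of 1 KRW over T: 1 + 0.0682×2 = 1.136400.
So F = 0.0037062 × 1.066200 / 1.136400 = 0.003477253 (BRL/KRW).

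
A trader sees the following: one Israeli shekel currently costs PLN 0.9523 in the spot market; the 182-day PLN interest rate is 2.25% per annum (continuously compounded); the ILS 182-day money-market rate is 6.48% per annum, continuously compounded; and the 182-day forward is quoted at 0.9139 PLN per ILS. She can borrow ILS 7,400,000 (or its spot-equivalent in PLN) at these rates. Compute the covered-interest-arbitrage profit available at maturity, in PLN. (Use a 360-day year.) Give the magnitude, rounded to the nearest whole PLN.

PLN 139,557

T = 182/360 years.
Route A — deposit ILS, sell forward: 7,400,000 × 1.033302517 × 0.9139 = PLN 6,988,080.26.
Route B — convert at spot, deposit PLN: 7,400,000 × 0.9523 × 1.011439941 = PLN 7,127,637.49.
The quoted forward undervalues ILS, so borrow ILS, convert to PLN at spot, deposit the PLN at 2.25%, and buy ILS forward at 0.9139 to cover the loan.
The gap between the two covered legs is PLN 139,557.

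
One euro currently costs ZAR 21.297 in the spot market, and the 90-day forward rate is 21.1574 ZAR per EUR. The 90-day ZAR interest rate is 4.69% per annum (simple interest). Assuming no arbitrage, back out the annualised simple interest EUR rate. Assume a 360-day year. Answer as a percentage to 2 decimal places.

7.36%

T = 90/360 years.
F/S = 21.1574/21.297 = 0.9934451 = (growth of ZAR) / (growth of EUR).
ZAR growth factor: 1 + 0.0469×90/360 = 1.011725.
Hence g_EUR = 1.0184005.
r = (1.0184005 − 1)/(90/360) = 0.073602 → 7.36%.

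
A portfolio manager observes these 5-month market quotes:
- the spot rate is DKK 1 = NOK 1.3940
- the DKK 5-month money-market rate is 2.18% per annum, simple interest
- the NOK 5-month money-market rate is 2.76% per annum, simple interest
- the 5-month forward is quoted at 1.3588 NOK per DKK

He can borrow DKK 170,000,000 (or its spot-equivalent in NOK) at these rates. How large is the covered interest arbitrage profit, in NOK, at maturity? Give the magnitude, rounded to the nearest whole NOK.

T = 5/12 years.
Invest the DKK and cover forward: 170,000,000 × 1.00908333333 × 1.3588 = NOK 233,094,213.67.
Convert at spot and invest in NOK: 170,000,000 × 1.3940 × 1.011500 = NOK 239,705,270.00.
The quoted forward undervalues DKK, so borrow DKK, convert to NOK at spot, deposit the NOK at 2.76%, and buy DKK forward at 1.3588 to cover the loan.
The gap between the two covered legs is NOK 6,611,056.

NOK 6,611,056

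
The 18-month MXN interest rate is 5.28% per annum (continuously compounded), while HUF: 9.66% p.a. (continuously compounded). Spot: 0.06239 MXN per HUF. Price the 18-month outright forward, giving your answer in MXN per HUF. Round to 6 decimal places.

T = 18/12 years.
MXN accumulates by e^(0.0528×18/12) = 1.0824208.
Growth of 1 HUF over T: e^(0.0966×18/12) = 1.155924.
Forward (MXN per HUF) = 0.06239 × 1.0824208 / 1.155924 = 0.05842273.

0.058423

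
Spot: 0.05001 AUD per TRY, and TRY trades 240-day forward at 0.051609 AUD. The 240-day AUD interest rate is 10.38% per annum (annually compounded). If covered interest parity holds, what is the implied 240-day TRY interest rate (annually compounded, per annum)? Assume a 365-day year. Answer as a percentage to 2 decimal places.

5.22%

T = 240/365 years.
By CIP, F/S equals the AUD-to-TRY growth ratio: 0.051609/0.05001 = 1.0319736.
The AUD side grows by (1 + 0.1038)^(240/365) = 1.0670921.
That pins the TRY growth at 1.0340304.
Annualise: 1.0340304^(365/240) − 1 = 0.052211 = 5.22%.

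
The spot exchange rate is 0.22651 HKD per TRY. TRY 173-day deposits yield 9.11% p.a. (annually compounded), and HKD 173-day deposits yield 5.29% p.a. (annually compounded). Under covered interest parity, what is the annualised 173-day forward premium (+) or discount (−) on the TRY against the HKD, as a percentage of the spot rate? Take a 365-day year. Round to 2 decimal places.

-3.53%

T = 173/365 years.
No-arbitrage forward: 0.22651 × 1.0247334 / 1.0421897 = 0.22271604 HKD/TRY.
Annualised premium = (F − S)/S × (1/T) = (0.22271604 − 0.22651)/0.22651 ÷ (173/365) = -3.53%.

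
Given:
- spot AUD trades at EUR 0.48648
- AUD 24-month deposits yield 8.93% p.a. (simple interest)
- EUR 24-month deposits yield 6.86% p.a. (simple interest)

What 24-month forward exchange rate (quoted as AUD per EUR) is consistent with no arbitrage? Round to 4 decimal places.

2.1304

T = 2 years.
EUR growth factor: 1 + 0.0686×2 = 1.137200.
Growth of 1 AUD over T: 1 + 0.0893×2 = 1.178600.
So F = 0.48648 × 1.137200 / 1.178600 = 0.4693917 (EUR/AUD).
Invert for AUD per EUR: 1 / 0.4693917 = 2.1304.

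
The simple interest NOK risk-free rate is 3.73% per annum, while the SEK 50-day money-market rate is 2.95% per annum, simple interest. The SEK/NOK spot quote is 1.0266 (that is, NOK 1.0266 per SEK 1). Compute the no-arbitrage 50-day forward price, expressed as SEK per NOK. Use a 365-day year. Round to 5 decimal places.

0.97305

T = 50/365 years.
Growth of 1 NOK over T: 1 + 0.0373×50/365 = 1.0051096.
Growth of 1 SEK over T: 1 + 0.0295×50/365 = 1.0040411.
CIP: F = S · (grow NOK)/(grow SEK) = 1.0266 × 1.0051096/1.0040411 = 1.027693 NOK per SEK.
Invert for SEK per NOK: 1 / 1.027693 = 0.97305.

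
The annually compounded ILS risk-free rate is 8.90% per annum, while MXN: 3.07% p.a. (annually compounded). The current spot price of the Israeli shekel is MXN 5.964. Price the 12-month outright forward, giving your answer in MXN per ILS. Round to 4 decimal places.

5.6447

T = 1 year.
MXN growth factor: (1 + 0.0307)^1 = 1.030700.
ILS growth factor: (1 + 0.0890)^1 = 1.089000.
So F = 5.964 × 1.030700 / 1.089000 = 5.644715 (MXN/ILS).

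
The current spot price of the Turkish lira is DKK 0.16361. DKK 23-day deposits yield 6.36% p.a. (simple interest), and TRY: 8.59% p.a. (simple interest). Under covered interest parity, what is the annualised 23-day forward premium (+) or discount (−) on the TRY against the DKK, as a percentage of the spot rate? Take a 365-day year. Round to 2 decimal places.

-2.22%

T = 23/365 years.
No-arbitrage forward: 0.16361 × 1.0040077 / 1.0054129 = 0.16338133 DKK/TRY.
(F − S)/S ÷ T = (0.16338133 − 0.16361)/0.16361/(23/365) = -0.022180 → -2.22%.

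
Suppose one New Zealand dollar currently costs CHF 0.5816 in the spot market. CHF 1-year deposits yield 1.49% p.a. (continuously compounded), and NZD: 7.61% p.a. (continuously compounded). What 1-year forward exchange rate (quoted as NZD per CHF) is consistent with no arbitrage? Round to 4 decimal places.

T = 1 year.
Growth of 1 CHF over T: e^(0.0149×1) = 1.0150116.
Growth of 1 NZD over T: e^(0.0761×1) = 1.0790705.
So F = 0.5816 × 1.0150116 / 1.0790705 = 0.5470734 (CHF/NZD).
Invert for NZD per CHF: 1 / 0.5470734 = 1.8279.

1.8279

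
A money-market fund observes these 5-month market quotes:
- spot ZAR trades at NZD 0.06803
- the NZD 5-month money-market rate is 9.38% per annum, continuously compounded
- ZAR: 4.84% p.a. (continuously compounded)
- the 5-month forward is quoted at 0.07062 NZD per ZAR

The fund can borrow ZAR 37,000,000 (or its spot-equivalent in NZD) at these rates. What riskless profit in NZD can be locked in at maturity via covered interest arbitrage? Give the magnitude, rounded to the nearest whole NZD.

NZD 48,734

T = 5/12 years.
Invest the ZAR and cover forward: 37,000,000 × 1.020371388 × 0.07062 = NZD 2,666,169.21.
Convert at spot and invest in NZD: 37,000,000 × 0.06803 × 1.039857135 = NZD 2,617,434.79.
The quoted forward overvalues ZAR, so borrow NZD, buy ZAR at spot, deposit the ZAR at 4.84%, and sell the proceeds forward at 0.07062.
Arbitrage profit = |2,666,169.21 − 2,617,434.79| = NZD 48,734.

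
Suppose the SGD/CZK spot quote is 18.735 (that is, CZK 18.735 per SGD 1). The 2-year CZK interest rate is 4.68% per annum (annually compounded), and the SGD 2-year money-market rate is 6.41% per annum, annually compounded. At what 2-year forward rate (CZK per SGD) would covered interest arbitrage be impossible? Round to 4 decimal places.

T = 2 years.
CZK accumulates by (1 + 0.0468)^2 = 1.09579024.
SGD growth factor: (1 + 0.0641)^2 = 1.13230881.
CIP: F = S · (grow CZK)/(grow SGD) = 18.735 × 1.09579024/1.13230881 = 18.130770 CZK per SGD.

18.1308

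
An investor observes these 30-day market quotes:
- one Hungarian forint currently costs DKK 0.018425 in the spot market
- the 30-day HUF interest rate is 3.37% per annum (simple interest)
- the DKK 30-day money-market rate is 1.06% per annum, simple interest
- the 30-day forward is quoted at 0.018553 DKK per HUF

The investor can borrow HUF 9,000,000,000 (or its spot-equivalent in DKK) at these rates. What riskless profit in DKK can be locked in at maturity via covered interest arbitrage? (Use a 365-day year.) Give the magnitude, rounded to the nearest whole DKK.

DKK 1,470,031

T = 30/365 years.
Route A — deposit HUF, sell forward: 9,000,000,000 × 1.00276986301 × 0.018553 = DKK 167,439,503.42.
Route B — convert at spot, deposit DKK: 9,000,000,000 × 0.018425 × 1.00087123288 = DKK 165,969,472.19.
The quoted forward overvalues HUF, so borrow DKK, buy HUF at spot, deposit the HUF at 3.37%, and sell the proceeds forward at 0.018553.
The gap between the two covered legs is DKK 1,470,031.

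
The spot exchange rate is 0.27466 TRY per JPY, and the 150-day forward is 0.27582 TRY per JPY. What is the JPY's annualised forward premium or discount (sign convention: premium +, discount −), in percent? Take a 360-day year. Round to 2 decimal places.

+1.01%

T = 150/360 years.
JPY trades forward at +0.42234% vs spot over the period.
Annualise by dividing by T: 0.0042234 / (150/360) = 0.010136 → 1.01%.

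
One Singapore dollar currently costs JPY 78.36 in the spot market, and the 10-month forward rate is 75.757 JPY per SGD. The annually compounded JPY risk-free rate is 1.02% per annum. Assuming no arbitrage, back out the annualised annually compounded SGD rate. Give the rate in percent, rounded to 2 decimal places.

T = 10/12 years.
By CIP, F/S equals the JPY-to-SGD growth ratio: 75.757/78.36 = 0.9667815.
The JPY side grows by (1 + 0.0102)^(10/12) = 1.0084928.
That pins the SGD growth at 1.0431445.
r = 1.0431445^(12/10) − 1 = 0.051994 → 5.20%.

5.20%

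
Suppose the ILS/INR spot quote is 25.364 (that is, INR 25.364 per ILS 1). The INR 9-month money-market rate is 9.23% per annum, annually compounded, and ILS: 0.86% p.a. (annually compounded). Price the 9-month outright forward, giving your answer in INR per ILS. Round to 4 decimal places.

T = 9/12 years.
INR accumulates by (1 + 0.0923)^(9/12) = 1.06845553.
ILS accumulates by (1 + 0.0086)^(9/12) = 1.00644309.
So F = 25.364 × 1.06845553 / 1.00644309 = 26.926814 (INR/ILS).

26.9268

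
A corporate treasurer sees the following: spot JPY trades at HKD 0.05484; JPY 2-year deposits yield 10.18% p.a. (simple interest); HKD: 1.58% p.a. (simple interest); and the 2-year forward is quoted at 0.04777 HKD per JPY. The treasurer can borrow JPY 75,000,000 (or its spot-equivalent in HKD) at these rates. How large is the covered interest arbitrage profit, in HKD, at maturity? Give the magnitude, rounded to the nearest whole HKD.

T = 2 years.
Route A — deposit JPY, sell forward: 75,000,000 × 1.203600 × 0.04777 = HKD 4,312,197.90.
Route B — convert at spot, deposit HKD: 75,000,000 × 0.05484 × 1.031600 = HKD 4,242,970.80.
The quoted forward overvalues JPY, so borrow HKD, buy JPY at spot, deposit the JPY at 10.18%, and sell the proceeds forward at 0.04777.
Profit = 4,312,197.90 − 4,242,970.80 = HKD 69,227.

HKD 69,227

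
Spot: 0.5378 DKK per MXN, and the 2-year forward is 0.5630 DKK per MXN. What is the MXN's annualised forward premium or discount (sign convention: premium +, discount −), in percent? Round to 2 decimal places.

T = 2 years.
(F − S)/S = (0.5630 − 0.5378)/0.5378 = 0.0468576.
×(1/T) gives 2.34% p.a.

+2.34%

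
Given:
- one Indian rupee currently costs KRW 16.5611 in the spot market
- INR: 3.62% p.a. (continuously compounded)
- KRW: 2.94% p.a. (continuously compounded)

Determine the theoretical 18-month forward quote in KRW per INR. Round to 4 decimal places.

16.3930

T = 18/12 years.
Growth of 1 KRW over T: e^(0.0294×18/12) = 1.04508686.
INR growth factor: e^(0.0362×18/12) = 1.0558013.
Forward (KRW per INR) = 16.5611 × 1.04508686 / 1.0558013 = 16.393035.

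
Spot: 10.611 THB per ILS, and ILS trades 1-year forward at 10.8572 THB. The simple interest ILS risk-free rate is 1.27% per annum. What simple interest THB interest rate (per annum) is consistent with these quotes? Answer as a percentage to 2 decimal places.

3.62%

T = 1 year.
F/S = 10.8572/10.611 = 1.0232023 = (growth of THB) / (growth of ILS).
The ILS side grows by 1 + 0.0127×1 = 1.012700.
So the THB growth factor = 1.036197.
(1.036197 − 1)/T = 0.036197, i.e. 3.62%.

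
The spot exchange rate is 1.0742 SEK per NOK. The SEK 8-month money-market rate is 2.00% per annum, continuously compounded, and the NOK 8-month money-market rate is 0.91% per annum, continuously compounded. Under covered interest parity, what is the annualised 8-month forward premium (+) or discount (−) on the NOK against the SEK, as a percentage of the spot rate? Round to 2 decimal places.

+1.09%

T = 8/12 years.
CIP forward (SEK per NOK) = 1.0742 × 1.0134226/1.0060851 = 1.0820343.
Annualised premium = (F − S)/S × (1/T) = (1.0820343 − 1.0742)/1.0742 ÷ (8/12) = 1.09%.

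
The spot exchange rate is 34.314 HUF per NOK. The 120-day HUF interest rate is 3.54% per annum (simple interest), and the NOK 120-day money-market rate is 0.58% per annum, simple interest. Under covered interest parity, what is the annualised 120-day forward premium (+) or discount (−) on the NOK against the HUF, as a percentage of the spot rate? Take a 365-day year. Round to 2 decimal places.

+2.95%

T = 120/365 years.
F = S · g_HUF/g_NOK = 34.314 × 1.0116384/1.0019068 = 34.647295.
Annualised premium = (F − S)/S × (1/T) = (34.647295 − 34.314)/34.314 ÷ (120/365) = 2.95%.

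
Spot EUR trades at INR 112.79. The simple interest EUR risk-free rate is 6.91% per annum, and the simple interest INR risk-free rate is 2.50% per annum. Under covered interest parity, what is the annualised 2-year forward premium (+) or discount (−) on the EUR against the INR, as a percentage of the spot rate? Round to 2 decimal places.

T = 2 years.
CIP forward (INR per EUR) = 112.79 × 1.050000/1.138200 = 104.04982.
Annualised premium = (F − S)/S × (1/T) = (104.04982 − 112.79)/112.79 ÷ 2 = -3.87%.

-3.87%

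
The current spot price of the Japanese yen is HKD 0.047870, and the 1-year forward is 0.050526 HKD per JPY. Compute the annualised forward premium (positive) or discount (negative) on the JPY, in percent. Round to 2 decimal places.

T = 1 year.
Period premium: (0.050526 − 0.04787)/0.04787 = 0.0554836.
Annualise by dividing by T: 0.0554836 / 1 = 0.055484 → 5.55%.

+5.55%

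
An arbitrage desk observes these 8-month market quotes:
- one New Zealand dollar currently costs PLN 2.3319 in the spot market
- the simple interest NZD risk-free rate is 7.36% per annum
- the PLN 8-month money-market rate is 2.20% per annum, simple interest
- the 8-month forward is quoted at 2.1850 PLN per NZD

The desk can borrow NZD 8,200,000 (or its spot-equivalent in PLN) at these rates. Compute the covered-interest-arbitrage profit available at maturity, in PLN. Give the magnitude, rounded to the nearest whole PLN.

PLN 605,902

T = 8/12 years.
Keep in NZD, deliver into the forward: 8,200,000·1.0490666667·2.1850 = PLN 18,796,127.47.
Swap to PLN now, deposit: 8,200,000·2.3319·1.0146666667 = PLN 19,402,029.84.
The quoted forward undervalues NZD, so borrow NZD, convert to PLN at spot, deposit the PLN at 2.20%, and buy NZD forward at 2.1850 to cover the loan.
Arbitrage profit = |18,796,127.47 − 19,402,029.84| = PLN 605,902.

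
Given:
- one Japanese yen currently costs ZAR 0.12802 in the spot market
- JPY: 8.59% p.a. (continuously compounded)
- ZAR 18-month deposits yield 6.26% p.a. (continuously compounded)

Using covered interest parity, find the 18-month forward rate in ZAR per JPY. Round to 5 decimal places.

0.12362

T = 18/12 years.
Growth of 1 ZAR over T: e^(0.0626×18/12) = 1.0984499.
Growth of 1 JPY over T: e^(0.0859×18/12) = 1.1375195.
CIP: F = S · (grow ZAR)/(grow JPY) = 0.12802 × 1.0984499/1.1375195 = 0.1236230 ZAR per JPY.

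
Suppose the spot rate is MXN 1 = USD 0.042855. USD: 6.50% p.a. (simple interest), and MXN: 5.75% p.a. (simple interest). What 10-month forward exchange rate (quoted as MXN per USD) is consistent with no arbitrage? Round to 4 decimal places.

23.1962

T = 10/12 years.
USD accumulates by 1 + 0.0650×10/12 = 1.05416667.
MXN accumulates by 1 + 0.0575×10/12 = 1.04791667.
Forward (USD per MXN) = 0.042855 × 1.05416667 / 1.04791667 = 0.043110596.
Invert for MXN per USD: 1 / 0.043110596 = 23.1962.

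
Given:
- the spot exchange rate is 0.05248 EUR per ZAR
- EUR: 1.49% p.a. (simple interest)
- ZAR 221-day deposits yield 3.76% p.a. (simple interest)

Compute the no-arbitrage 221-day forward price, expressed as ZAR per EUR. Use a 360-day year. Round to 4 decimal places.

19.3180

T = 221/360 years.
EUR growth factor: 1 + 0.0149×221/360 = 1.00914694.
Growth of 1 ZAR over T: 1 + 0.0376×221/360 = 1.02308222.
So F = 0.05248 × 1.00914694 / 1.02308222 = 0.051765176 (EUR/ZAR).
Invert for ZAR per EUR: 1 / 0.051765176 = 19.3180.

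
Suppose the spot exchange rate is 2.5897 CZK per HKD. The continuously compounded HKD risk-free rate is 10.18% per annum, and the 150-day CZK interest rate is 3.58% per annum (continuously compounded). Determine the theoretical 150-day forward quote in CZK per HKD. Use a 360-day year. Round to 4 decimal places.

T = 150/360 years.
Growth of 1 CZK over T: e^(0.0358×150/360) = 1.0150285.
Growth of 1 HKD over T: e^(0.1018×150/360) = 1.0433291.
CIP: F = S · (grow CZK)/(grow HKD) = 2.5897 × 1.0150285/1.0433291 = 2.519454 CZK per HKD.

2.5195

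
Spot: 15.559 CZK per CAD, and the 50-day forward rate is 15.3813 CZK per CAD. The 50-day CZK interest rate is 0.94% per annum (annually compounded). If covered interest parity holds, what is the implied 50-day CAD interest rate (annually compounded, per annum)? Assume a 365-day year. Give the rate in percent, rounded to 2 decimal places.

9.77%

T = 50/365 years.
By CIP, F/S equals the CZK-to-CAD growth ratio: 15.3813/15.559 = 0.9885790.
The CZK side grows by (1 + 0.0094)^(50/365) = 1.0012825.
So the CAD growth factor = 1.0128503.
Annualise: 1.0128503^(365/50) − 1 = 0.097692 = 9.77%.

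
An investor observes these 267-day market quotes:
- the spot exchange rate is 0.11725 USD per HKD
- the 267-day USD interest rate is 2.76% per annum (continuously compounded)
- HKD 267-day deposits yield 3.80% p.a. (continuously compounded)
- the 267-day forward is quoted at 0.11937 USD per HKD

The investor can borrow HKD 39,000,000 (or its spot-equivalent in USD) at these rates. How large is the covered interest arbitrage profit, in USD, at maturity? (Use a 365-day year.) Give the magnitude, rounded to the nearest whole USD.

T = 267/365 years.
Keep in HKD, deliver into the forward: 39,000,000·1.028187209·0.11937 = USD 4,786,653.58.
Swap to USD now, deposit: 39,000,000·0.11725·1.020394777 = USD 4,666,010.22.
The quoted forward overvalues HKD, so borrow USD, buy HKD at spot, deposit the HKD at 3.80%, and sell the proceeds forward at 0.11937.
Arbitrage profit = |4,786,653.58 − 4,666,010.22| = USD 120,643.

USD 120,643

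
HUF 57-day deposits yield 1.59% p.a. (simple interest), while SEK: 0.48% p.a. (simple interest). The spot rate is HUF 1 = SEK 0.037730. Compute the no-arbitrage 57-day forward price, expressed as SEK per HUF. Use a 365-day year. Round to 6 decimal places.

T = 57/365 years.
SEK accumulates by 1 + 0.0048×57/365 = 1.0007496.
HUF growth factor: 1 + 0.0159×57/365 = 1.002483.
Forward (SEK per HUF) = 0.03773 × 1.0007496 / 1.002483 = 0.03766476.

0.037665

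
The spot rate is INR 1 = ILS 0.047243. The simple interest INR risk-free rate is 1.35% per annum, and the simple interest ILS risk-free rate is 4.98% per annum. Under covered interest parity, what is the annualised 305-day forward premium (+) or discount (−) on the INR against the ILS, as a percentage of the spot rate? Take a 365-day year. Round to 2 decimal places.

T = 305/365 years.
CIP forward (ILS per INR) = 0.047243 × 1.0416137/1.0112808 = 0.048660032.
(F − S)/S ÷ T = (0.048660032 − 0.047243)/0.047243/(305/365) = 0.035895 → 3.59%.

+3.59%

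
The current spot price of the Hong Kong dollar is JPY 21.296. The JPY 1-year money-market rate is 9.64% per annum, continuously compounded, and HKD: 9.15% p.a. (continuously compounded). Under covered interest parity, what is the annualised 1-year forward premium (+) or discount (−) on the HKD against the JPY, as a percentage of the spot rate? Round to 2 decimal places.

T = 1 year.
CIP forward (JPY per HKD) = 21.296 × 1.1011995/1.0958168 = 21.400607.
Annualised premium = (F − S)/S × (1/T) = (21.400607 − 21.296)/21.296 ÷ 1 = 0.49%.

+0.49%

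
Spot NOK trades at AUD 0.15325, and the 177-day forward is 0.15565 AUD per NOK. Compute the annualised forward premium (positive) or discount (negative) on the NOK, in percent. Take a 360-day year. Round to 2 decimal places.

T = 177/360 years.
Period premium: (0.15565 − 0.15325)/0.15325 = 0.0156607.
×(1/T) gives 3.19% p.a.

+3.19%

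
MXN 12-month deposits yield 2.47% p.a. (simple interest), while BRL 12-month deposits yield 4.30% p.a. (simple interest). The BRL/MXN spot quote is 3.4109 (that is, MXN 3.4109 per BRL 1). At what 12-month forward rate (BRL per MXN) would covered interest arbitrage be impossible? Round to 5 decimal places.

T = 1 year.
MXN growth factor: 1 + 0.0247×1 = 1.024700.
Growth of 1 BRL over T: 1 + 0.0430×1 = 1.043000.
So F = 3.4109 × 1.024700 / 1.043000 = 3.351054 (MXN/BRL).
Invert for BRL per MXN: 1 / 3.351054 = 0.29841.

0.29841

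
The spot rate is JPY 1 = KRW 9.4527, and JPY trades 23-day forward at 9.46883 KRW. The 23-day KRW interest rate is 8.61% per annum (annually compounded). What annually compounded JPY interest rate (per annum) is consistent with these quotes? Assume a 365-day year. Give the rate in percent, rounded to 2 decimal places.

T = 23/365 years.
F/S = 9.46883/9.4527 = 1.0017064 = (growth of KRW) / (growth of JPY).
The KRW side grows by (1 + 0.0861)^(23/365) = 1.0052181.
That pins the JPY growth at 1.0035057.
Annualise: 1.0035057^(365/23) − 1 = 0.057108 = 5.71%.

5.71%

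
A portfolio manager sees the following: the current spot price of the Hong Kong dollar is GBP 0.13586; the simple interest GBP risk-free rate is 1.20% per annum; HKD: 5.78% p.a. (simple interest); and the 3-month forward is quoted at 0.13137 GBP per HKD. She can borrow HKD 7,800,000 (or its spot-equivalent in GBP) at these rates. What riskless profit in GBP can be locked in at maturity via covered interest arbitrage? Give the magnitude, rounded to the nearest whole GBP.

GBP 23,394

T = 3/12 years.
Invest the HKD and cover forward: 7,800,000 × 1.014450 × 0.13137 = GBP 1,039,492.71.
Convert at spot and invest in GBP: 7,800,000 × 0.13586 × 1.003000 = GBP 1,062,887.12.
The quoted forward undervalues HKD, so borrow HKD, convert to GBP at spot, deposit the GBP at 1.20%, and buy HKD forward at 0.13137 to cover the loan.
Profit = 1,062,887.12 − 1,039,492.71 = GBP 23,394.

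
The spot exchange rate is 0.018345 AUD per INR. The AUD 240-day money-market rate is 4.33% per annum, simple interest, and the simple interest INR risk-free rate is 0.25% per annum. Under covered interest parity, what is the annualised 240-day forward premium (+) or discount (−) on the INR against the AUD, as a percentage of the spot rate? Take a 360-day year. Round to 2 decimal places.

+4.07%

T = 240/360 years.
CIP forward (AUD per INR) = 0.018345 × 1.0288667/1.0016667 = 0.018843154.
(F − S)/S ÷ T = (0.018843154 − 0.018345)/0.018345/(240/360) = 0.040732 → 4.07%.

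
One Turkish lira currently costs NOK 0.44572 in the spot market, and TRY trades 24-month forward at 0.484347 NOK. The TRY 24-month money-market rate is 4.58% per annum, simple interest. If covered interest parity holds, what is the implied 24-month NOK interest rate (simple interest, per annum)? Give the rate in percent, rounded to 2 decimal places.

T = 2 years.
F/S = 0.484347/0.44572 = 1.0866620 = (growth of NOK) / (growth of TRY).
The TRY side grows by 1 + 0.0458×2 = 1.091600.
That pins the NOK growth at 1.1862002.
r = (1.1862002 − 1)/2 = 0.093100 → 9.31%.

9.31%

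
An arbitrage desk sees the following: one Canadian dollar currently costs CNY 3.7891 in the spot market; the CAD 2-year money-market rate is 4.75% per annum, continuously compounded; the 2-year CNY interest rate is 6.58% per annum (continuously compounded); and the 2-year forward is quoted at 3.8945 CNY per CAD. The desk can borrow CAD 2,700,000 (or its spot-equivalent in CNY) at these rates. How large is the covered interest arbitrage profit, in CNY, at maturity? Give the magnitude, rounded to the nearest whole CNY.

CNY 106,442

T = 2 years.
Invest the CAD and cover forward: 2,700,000 × 1.0996588551 × 3.8945 = CNY 11,563,077.81.
Convert at spot and invest in CNY: 2,700,000 × 3.7891 × 1.1406519672 = CNY 11,669,519.80.
The quoted forward undervalues CAD, so borrow CAD, convert to CNY at spot, deposit the CNY at 6.58%, and buy CAD forward at 3.8945 to cover the loan.
The gap between the two covered legs is CNY 106,442.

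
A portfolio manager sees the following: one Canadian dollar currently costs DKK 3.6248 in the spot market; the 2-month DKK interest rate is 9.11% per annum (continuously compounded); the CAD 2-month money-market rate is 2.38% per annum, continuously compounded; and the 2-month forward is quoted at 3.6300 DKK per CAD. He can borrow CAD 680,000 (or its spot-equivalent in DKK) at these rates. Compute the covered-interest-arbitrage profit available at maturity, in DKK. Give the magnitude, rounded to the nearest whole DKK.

T = 2/12 years.
Route A — deposit CAD, sell forward: 680,000 × 1.003974544 × 3.6300 = DKK 2,478,210.76.
Route B — convert at spot, deposit DKK: 680,000 × 3.6248 × 1.015299186 = DKK 2,502,574.41.
The quoted forward undervalues CAD, so borrow CAD, convert to DKK at spot, deposit the DKK at 9.11%, and buy CAD forward at 3.6300 to cover the loan.
The gap between the two covered legs is DKK 24,364.

DKK 24,364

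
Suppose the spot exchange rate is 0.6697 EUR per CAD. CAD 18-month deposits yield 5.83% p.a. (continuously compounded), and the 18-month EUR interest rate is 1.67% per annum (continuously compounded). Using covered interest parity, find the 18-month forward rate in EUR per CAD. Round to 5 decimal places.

T = 18/12 years.
EUR growth factor: e^(0.0167×18/12) = 1.0253664.
CAD growth factor: e^(0.0583×18/12) = 1.0913877.
CIP: F = S · (grow EUR)/(grow CAD) = 0.6697 × 1.0253664/1.0913877 = 0.6291878 EUR per CAD.

0.62919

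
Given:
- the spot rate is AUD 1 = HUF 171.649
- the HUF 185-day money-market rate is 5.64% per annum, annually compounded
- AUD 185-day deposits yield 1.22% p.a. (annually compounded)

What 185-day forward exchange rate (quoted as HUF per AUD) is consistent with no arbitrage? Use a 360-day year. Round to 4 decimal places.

T = 185/360 years.
Growth of 1 HUF over T: (1 + 0.0564)^(185/360) = 1.028596746.
AUD growth factor: (1 + 0.0122)^(185/360) = 1.006250965.
So F = 171.649 × 1.028596746 / 1.006250965 = 175.460804 (HUF/AUD).

175.4608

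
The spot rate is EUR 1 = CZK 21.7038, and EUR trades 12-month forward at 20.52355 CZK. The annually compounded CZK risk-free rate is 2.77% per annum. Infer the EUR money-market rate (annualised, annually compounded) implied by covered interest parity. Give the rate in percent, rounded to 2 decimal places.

8.68%

T = 1 year.
By CIP, F/S equals the CZK-to-EUR growth ratio: 20.52355/21.7038 = 0.9456201.
CZK growth factor: (1 + 0.0277)^1 = 1.027700.
Hence g_EUR = 1.0868001.
r = 1.0868001^(1/1) − 1 = 0.086800 → 8.68%.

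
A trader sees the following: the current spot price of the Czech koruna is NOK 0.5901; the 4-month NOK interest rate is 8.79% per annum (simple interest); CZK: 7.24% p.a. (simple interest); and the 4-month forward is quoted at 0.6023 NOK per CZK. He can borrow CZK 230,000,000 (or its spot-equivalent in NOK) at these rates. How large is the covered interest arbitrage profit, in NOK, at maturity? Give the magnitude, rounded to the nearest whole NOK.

NOK 2,172,483

T = 4/12 years.
Route A — deposit CZK, sell forward: 230,000,000 × 1.02413333333 × 0.6023 = NOK 141,872,166.53.
Route B — convert at spot, deposit NOK: 230,000,000 × 0.5901 × 1.029300 = NOK 139,699,683.90.
The quoted forward overvalues CZK, so borrow NOK, buy CZK at spot, deposit the CZK at 7.24%, and sell the proceeds forward at 0.6023.
The gap between the two covered legs is NOK 2,172,483.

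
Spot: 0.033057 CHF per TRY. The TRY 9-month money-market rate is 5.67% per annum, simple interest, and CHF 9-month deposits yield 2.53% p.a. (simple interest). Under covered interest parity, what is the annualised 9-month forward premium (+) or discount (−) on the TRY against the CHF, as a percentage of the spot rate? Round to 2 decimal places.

T = 9/12 years.
No-arbitrage forward: 0.033057 × 1.018975 / 1.042525 = 0.032310263 CHF/TRY.
Annualised premium = (F − S)/S × (1/T) = (0.032310263 − 0.033057)/0.033057 ÷ (9/12) = -3.01%.

-3.01%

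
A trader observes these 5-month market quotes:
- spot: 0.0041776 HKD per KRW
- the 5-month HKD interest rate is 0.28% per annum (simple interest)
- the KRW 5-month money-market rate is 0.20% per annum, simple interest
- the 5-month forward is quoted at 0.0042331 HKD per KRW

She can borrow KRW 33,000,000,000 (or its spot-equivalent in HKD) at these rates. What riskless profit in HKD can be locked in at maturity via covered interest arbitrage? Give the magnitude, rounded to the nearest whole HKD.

T = 5/12 years.
Keep in KRW, deliver into the forward: 33,000,000,000·1.00083333333·0.0042331 = HKD 139,808,710.25.
Swap to HKD now, deposit: 33,000,000,000·0.0041776·1.00116666667 = HKD 138,021,637.60.
The quoted forward overvalues KRW, so borrow HKD, buy KRW at spot, deposit the KRW at 0.20%, and sell the proceeds forward at 0.0042331.
Profit = 139,808,710.25 − 138,021,637.60 = HKD 1,787,073.

HKD 1,787,073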